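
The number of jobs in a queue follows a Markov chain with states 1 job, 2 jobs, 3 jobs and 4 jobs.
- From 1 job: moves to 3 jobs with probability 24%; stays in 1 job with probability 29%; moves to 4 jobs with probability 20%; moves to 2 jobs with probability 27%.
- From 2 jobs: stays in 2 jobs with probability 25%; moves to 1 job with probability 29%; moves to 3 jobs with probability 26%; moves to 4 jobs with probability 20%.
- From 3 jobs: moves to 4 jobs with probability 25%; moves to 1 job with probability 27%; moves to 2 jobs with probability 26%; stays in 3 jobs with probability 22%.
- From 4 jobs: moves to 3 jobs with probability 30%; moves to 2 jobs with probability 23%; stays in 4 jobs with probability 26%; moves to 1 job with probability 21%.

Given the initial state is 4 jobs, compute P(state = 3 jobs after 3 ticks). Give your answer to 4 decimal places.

Propagate the distribution vector 3 ticks from 4 jobs.
After 0 ticks: (0.0000, 0.0000, 0.0000, 1.0000)
After 1 tick: (0.2100, 0.2300, 0.3000, 0.2600)
After 2 ticks: (0.2632, 0.2520, 0.2542, 0.2306)
After 3 ticks: (0.2665, 0.2532, 0.2538, 0.2265)
P(in 3 jobs after 3 ticks) = 0.2538

0.2538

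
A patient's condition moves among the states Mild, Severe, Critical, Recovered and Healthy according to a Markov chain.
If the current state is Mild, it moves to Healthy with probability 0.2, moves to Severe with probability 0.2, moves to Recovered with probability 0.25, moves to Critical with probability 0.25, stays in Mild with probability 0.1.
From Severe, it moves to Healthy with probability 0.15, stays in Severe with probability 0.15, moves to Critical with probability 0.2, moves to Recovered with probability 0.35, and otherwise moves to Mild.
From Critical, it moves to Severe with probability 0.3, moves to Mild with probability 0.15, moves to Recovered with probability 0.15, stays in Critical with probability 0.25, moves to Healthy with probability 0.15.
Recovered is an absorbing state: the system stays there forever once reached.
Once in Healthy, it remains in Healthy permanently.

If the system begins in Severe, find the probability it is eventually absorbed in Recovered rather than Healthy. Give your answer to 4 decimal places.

Let h(s) be the probability of absorption at Recovered starting from transient state s. Then h(Recovered) = 1 and h(Healthy) = 0. By first-step analysis:
h(Mild) = 0.1·h(Mild) + 0.2·h(Severe) + 0.25·h(Critical) + 0.25·1 + 0.2·0
h(Severe) = 0.15·h(Mild) + 0.15·h(Severe) + 0.2·h(Critical) + 0.35·1 + 0.15·0
h(Critical) = 0.15·h(Mild) + 0.3·h(Severe) + 0.25·h(Critical) + 0.15·1 + 0.15·0
Solving: h(Mild) = 0.5824, h(Severe) = 0.6502, h(Critical) = 0.5766.
Starting from Severe, the probability is 0.6502.

0.6502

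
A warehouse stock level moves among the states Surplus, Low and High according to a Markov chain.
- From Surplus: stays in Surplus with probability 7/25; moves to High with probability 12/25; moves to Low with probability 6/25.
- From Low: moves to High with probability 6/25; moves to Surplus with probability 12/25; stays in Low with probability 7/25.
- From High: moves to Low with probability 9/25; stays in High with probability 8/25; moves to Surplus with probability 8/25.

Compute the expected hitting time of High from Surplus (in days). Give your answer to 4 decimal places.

Let t(s) be the expected number of days to first reach High from state s, with t(High) = 0. Conditioning on the first day:
t(Surplus) = 1 + 0.28·t(Surplus) + 0.24·t(Low)
t(Low) = 1 + 0.48·t(Surplus) + 0.28·t(Low)
Solving: t(Surplus) = 2.3810, t(Low) = 2.9762.
Expected days from Surplus to High: 2.3810.

2.3810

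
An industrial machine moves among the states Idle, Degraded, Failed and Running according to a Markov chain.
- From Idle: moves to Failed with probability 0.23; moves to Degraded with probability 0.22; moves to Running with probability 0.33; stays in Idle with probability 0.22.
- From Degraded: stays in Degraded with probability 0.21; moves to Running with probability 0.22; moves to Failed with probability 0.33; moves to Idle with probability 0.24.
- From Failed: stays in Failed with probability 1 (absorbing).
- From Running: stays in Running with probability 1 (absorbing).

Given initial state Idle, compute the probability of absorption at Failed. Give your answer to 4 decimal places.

Let h(s) be the probability of absorption at Failed starting from transient state s. Then h(Failed) = 1 and h(Running) = 0. By first-step analysis:
h(Idle) = 0.22·h(Idle) + 0.22·h(Degraded) + 0.23·1 + 0.33·0
h(Degraded) = 0.24·h(Idle) + 0.21·h(Degraded) + 0.33·1 + 0.22·0
Solving: h(Idle) = 0.4514, h(Degraded) = 0.5548.
Starting from Idle, the probability is 0.4514.

0.4514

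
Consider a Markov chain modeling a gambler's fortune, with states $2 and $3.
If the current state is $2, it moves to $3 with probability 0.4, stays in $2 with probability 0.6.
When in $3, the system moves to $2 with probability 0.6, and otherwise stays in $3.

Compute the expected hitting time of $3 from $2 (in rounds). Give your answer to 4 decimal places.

Let t(s) be the expected number of rounds to first reach $3 from state s, with t($3) = 0. Conditioning on the first round:
t($2) = 1 + 0.6·t($2)
Solving: t($2) = 2.5000.
Expected rounds from $2 to $3: 2.5000.

2.5000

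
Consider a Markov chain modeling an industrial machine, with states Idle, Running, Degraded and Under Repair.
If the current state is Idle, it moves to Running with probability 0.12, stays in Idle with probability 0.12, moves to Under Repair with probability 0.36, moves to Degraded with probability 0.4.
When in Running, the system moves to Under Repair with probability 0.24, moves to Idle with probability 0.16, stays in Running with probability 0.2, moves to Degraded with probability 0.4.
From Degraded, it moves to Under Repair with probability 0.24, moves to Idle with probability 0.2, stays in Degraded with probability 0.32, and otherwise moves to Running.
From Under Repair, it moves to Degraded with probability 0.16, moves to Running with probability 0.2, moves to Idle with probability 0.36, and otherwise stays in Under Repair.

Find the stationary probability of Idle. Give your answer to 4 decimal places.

0.2191

Let the stationary distribution be π with π = πP and π_1 + π_2 + π_3 + π_4 = 1.
π_1 = 0.12·π_1 + 0.16·π_2 + 0.2·π_3 + 0.36·π_4
π_2 = 0.12·π_1 + 0.2·π_2 + 0.24·π_3 + 0.2·π_4
π_3 = 0.4·π_1 + 0.4·π_2 + 0.32·π_3 + 0.16·π_4
Solving with the normalization constraint gives π = (0.2191, 0.1948, 0.3087, 0.2774).
So the stationary probability of Idle is 0.2191.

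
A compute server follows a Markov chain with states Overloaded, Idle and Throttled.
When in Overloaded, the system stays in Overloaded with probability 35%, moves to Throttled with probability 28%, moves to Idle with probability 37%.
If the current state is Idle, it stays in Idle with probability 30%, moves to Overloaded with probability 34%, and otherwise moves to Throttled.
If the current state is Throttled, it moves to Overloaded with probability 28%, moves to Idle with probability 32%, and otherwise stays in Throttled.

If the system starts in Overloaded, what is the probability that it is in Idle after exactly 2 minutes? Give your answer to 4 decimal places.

Sum over the intermediate state after 1 minute:
P = P(Overloaded→Overloaded)·P(Overloaded→Idle) + P(Overloaded→Idle)·P(Idle→Idle) + P(Overloaded→Throttled)·P(Throttled→Idle)
  = 0.35×0.37 + 0.37×0.3 + 0.28×0.32
  = 0.1295 + 0.1110 + 0.0896 = 0.3301

0.3301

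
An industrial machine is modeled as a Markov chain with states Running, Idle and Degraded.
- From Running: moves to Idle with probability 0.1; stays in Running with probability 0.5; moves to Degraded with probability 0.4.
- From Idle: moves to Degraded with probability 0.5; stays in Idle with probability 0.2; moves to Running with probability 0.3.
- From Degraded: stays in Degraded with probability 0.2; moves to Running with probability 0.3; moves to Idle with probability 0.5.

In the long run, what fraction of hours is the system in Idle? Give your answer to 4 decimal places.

0.2692

Let the stationary distribution be π with π = πP and π_1 + π_2 + π_3 = 1.
π_1 = 0.5·π_1 + 0.3·π_2 + 0.3·π_3
π_2 = 0.1·π_1 + 0.2·π_2 + 0.5·π_3
Solving with the normalization constraint gives π = (0.3750, 0.2692, 0.3558).
So the stationary probability of Idle is 0.2692.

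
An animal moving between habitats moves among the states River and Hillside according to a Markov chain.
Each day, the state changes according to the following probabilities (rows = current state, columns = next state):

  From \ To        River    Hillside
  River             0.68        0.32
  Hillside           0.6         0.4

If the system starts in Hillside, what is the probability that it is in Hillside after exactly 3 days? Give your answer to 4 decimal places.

Propagate the distribution vector 3 days from Hillside.
After 0 days: (0.0000, 1.0000)
After 1 day: (0.6000, 0.4000)
After 2 days: (0.6480, 0.3520)
After 3 days: (0.6518, 0.3482)
P(in Hillside after 3 days) = 0.3482

0.3482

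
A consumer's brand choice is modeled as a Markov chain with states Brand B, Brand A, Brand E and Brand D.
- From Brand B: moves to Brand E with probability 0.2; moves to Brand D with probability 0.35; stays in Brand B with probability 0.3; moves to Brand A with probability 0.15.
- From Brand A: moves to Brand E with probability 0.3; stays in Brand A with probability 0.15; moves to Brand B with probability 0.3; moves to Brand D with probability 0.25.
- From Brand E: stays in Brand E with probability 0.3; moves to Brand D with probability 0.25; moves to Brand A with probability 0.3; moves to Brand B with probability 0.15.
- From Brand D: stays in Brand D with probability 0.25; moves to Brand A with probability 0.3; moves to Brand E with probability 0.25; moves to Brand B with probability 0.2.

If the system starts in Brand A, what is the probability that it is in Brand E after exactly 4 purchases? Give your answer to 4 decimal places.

Propagate the distribution vector 4 purchases from Brand A.
After 0 purchases: (0.0000, 1.0000, 0.0000, 0.0000)
After 1 purchase: (0.3000, 0.1500, 0.3000, 0.2500)
After 2 purchases: (0.2300, 0.2325, 0.2575, 0.2800)
After 3 purchases: (0.2334, 0.2306, 0.2630, 0.2730)
After 4 purchases: (0.2333, 0.2304, 0.2630, 0.2733)
P(in Brand E after 4 purchases) = 0.2630

0.2630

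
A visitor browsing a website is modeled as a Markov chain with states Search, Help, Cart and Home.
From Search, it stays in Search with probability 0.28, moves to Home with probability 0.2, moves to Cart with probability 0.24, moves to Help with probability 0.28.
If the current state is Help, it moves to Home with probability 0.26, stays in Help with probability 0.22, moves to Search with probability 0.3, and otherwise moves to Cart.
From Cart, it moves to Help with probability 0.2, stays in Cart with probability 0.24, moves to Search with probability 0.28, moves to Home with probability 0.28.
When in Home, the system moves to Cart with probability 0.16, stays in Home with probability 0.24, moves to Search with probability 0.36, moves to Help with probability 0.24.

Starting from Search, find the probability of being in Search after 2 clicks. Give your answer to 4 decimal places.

Propagate the distribution vector 2 clicks from Search.
After 0 clicks: (1.0000, 0.0000, 0.0000, 0.0000)
After 1 click: (0.2800, 0.2800, 0.2400, 0.2000)
After 2 clicks: (0.3016, 0.2360, 0.2184, 0.2440)
P(in Search after 2 clicks) = 0.3016

0.3016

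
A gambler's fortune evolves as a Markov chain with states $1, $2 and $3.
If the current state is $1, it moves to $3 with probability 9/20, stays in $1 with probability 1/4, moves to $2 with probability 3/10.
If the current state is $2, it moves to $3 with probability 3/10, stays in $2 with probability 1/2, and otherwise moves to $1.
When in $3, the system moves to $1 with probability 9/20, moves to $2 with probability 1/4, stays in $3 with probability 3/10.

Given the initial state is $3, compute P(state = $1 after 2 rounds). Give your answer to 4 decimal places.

0.2975

Sum over the intermediate state after 1 round:
P = P($3→$1)·P($1→$1) + P($3→$2)·P($2→$1) + P($3→$3)·P($3→$1)
  = 0.45×0.25 + 0.25×0.2 + 0.3×0.45
  = 0.1125 + 0.0500 + 0.1350 = 0.2975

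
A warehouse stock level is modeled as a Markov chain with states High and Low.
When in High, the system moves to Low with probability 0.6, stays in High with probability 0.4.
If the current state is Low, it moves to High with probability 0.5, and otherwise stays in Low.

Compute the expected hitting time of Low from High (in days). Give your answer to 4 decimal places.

1.6667

Let t(s) be the expected number of days to first reach Low from state s, with t(Low) = 0. Conditioning on the first day:
t(High) = 1 + 0.4·t(High)
Solving: t(High) = 1.6667.
Expected days from High to Low: 1.6667.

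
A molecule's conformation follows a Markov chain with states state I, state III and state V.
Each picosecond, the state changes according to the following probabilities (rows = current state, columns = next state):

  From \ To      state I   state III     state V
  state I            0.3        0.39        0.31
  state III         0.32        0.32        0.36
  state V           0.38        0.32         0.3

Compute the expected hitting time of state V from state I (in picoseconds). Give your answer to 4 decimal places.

3.0467

Let t(s) be the expected number of picoseconds to first reach state V from state s, with t(state V) = 0. Conditioning on the first picosecond:
t(state I) = 1 + 0.3·t(state I) + 0.39·t(state III)
t(state III) = 1 + 0.32·t(state I) + 0.32·t(state III)
Solving: t(state I) = 3.0467, t(state III) = 2.9043.
Expected picoseconds from state I to state V: 3.0467.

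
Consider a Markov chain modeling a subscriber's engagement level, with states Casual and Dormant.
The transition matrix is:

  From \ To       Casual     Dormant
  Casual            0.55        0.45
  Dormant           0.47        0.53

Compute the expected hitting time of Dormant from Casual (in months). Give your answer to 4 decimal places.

2.2222

Let t(s) be the expected number of months to first reach Dormant from state s, with t(Dormant) = 0. Conditioning on the first month:
t(Casual) = 1 + 0.55·t(Casual)
Solving: t(Casual) = 2.2222.
Expected months from Casual to Dormant: 2.2222.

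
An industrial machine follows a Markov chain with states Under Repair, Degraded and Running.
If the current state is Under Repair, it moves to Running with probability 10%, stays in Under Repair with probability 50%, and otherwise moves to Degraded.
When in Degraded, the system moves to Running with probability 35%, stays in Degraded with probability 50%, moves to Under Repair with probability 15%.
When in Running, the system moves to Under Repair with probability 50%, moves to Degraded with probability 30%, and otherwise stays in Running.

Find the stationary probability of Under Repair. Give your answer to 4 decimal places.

0.3533

Let the stationary distribution be π with π = πP and π_1 + π_2 + π_3 = 1.
π_1 = 0.5·π_1 + 0.15·π_2 + 0.5·π_3
π_2 = 0.4·π_1 + 0.5·π_2 + 0.3·π_3
Solving with the normalization constraint gives π = (0.3533, 0.4192, 0.2275).
So the stationary probability of Under Repair is 0.3533.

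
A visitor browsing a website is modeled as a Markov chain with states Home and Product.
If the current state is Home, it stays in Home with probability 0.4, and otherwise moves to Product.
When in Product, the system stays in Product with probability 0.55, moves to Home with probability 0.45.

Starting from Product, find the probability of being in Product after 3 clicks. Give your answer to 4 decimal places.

Propagate the distribution vector 3 clicks from Product.
After 0 clicks: (0.0000, 1.0000)
After 1 click: (0.4500, 0.5500)
After 2 clicks: (0.4275, 0.5725)
After 3 clicks: (0.4286, 0.5714)
P(in Product after 3 clicks) = 0.5714

0.5714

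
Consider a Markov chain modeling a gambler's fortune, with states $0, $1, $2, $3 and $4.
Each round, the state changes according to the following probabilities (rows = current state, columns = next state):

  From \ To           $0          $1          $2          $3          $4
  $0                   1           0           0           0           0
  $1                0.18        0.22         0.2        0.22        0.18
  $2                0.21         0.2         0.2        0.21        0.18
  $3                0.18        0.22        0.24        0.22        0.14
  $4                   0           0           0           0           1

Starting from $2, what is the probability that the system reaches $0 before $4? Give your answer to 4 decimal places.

0.5351

Let h(s) be the probability of absorption at $0 starting from transient state s. Then h($0) = 1 and h($4) = 0. By first-step analysis:
h($1) = 0.18·1 + 0.22·h($1) + 0.2·h($2) + 0.22·h($3) + 0.18·0
h($2) = 0.21·1 + 0.2·h($1) + 0.2·h($2) + 0.21·h($3) + 0.18·0
h($3) = 0.18·1 + 0.22·h($1) + 0.24·h($2) + 0.22·h($3) + 0.14·0
Solving: h($1) = 0.5209, h($2) = 0.5351, h($3) = 0.5423.
Starting from $2, the probability is 0.5351.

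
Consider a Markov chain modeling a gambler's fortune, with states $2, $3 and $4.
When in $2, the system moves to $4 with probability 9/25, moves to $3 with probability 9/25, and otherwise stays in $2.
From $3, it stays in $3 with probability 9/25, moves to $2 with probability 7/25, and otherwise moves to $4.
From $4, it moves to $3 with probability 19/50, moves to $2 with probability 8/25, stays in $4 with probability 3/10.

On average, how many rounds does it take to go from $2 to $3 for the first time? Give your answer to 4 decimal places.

Let t(s) be the expected number of rounds to first reach $3 from state s, with t($3) = 0. Conditioning on the first round:
t($2) = 1 + 0.28·t($2) + 0.36·t($4)
t($4) = 1 + 0.32·t($2) + 0.3·t($4)
Solving: t($2) = 2.7263, t($4) = 2.6749.
Expected rounds from $2 to $3: 2.7263.

2.7263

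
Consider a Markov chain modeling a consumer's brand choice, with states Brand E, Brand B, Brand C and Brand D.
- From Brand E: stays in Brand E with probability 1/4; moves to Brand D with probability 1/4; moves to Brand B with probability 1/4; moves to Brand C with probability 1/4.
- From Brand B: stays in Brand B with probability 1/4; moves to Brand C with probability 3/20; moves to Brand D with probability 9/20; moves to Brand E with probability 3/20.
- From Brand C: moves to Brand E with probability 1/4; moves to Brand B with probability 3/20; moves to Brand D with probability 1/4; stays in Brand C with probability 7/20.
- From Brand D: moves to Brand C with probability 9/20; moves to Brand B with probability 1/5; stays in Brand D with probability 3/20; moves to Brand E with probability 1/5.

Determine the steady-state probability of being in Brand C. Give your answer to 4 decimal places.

Let the stationary distribution be π with π = πP and π_1 + π_2 + π_3 + π_4 = 1.
π_1 = 0.25·π_1 + 0.15·π_2 + 0.25·π_3 + 0.2·π_4
π_2 = 0.25·π_1 + 0.25·π_2 + 0.15·π_3 + 0.2·π_4
π_3 = 0.25·π_1 + 0.15·π_2 + 0.35·π_3 + 0.45·π_4
Solving with the normalization constraint gives π = (0.2162, 0.2054, 0.3138, 0.2646).
So the stationary probability of Brand C is 0.3138.

0.3138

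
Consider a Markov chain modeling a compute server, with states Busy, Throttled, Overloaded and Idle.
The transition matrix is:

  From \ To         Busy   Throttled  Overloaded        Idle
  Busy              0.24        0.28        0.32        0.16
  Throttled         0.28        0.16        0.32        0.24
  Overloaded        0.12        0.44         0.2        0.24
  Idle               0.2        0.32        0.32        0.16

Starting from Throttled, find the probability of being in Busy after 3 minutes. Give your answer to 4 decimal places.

Propagate the distribution vector 3 minutes from Throttled.
After 0 minutes: (0.0000, 1.0000, 0.0000, 0.0000)
After 1 minute: (0.2800, 0.1600, 0.3200, 0.2400)
After 2 minutes: (0.1984, 0.3216, 0.2816, 0.1984)
After 3 minutes: (0.2111, 0.2944, 0.2862, 0.2083)
P(in Busy after 3 minutes) = 0.2111

0.2111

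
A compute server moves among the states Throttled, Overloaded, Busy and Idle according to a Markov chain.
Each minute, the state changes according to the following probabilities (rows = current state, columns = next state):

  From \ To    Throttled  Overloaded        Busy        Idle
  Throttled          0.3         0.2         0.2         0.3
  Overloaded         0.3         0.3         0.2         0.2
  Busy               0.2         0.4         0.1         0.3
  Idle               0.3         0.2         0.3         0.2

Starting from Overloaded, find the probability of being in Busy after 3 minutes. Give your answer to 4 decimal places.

Propagate the distribution vector 3 minutes from Overloaded.
After 0 minutes: (0.0000, 1.0000, 0.0000, 0.0000)
After 1 minute: (0.3000, 0.3000, 0.2000, 0.2000)
After 2 minutes: (0.2800, 0.2700, 0.2000, 0.2500)
After 3 minutes: (0.2800, 0.2670, 0.2050, 0.2480)
P(in Busy after 3 minutes) = 0.2050

0.2050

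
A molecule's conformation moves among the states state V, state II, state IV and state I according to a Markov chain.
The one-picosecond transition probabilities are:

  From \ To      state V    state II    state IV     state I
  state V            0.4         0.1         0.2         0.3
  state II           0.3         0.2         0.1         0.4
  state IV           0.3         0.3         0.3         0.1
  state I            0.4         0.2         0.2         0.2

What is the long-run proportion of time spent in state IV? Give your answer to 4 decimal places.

0.2018

Let the stationary distribution be π with π = πP and π_1 + π_2 + π_3 + π_4 = 1.
π_1 = 0.4·π_1 + 0.3·π_2 + 0.3·π_3 + 0.4·π_4
π_2 = 0.1·π_1 + 0.2·π_2 + 0.3·π_3 + 0.2·π_4
π_3 = 0.2·π_1 + 0.1·π_2 + 0.3·π_3 + 0.2·π_4
Solving with the normalization constraint gives π = (0.3614, 0.1840, 0.2018, 0.2528).
So the stationary probability of state IV is 0.2018.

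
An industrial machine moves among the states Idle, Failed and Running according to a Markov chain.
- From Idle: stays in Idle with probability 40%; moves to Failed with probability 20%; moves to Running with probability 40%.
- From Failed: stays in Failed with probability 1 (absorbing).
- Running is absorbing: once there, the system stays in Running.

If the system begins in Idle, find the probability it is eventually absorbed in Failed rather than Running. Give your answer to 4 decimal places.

0.3333

Let h(s) be the probability of absorption at Failed starting from transient state s. Then h(Failed) = 1 and h(Running) = 0. By first-step analysis:
h(Idle) = 0.4·h(Idle) + 0.2·1 + 0.4·0
Solving: h(Idle) = 0.3333.
Starting from Idle, the probability is 0.3333.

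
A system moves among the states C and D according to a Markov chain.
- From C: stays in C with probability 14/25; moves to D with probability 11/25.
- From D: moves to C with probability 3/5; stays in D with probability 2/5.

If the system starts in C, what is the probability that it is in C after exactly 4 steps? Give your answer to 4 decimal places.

0.5769

Propagate the distribution vector 4 steps from C.
After 0 steps: (1.0000, 0.0000)
After 1 step: (0.5600, 0.4400)
After 2 steps: (0.5776, 0.4224)
After 3 steps: (0.5769, 0.4231)
After 4 steps: (0.5769, 0.4231)
P(in C after 4 steps) = 0.5769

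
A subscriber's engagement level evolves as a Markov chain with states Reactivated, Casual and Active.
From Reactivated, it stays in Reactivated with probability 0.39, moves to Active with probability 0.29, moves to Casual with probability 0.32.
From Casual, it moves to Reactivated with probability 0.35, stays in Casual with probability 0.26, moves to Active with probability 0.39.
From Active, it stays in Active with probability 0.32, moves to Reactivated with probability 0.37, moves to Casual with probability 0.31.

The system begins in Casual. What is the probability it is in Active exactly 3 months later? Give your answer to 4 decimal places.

0.3299

Propagate the distribution vector 3 months from Casual.
After 0 months: (0.0000, 1.0000, 0.0000)
After 1 month: (0.3500, 0.2600, 0.3900)
After 2 months: (0.3718, 0.3005, 0.3277)
After 3 months: (0.3714, 0.2987, 0.3299)
P(in Active after 3 months) = 0.3299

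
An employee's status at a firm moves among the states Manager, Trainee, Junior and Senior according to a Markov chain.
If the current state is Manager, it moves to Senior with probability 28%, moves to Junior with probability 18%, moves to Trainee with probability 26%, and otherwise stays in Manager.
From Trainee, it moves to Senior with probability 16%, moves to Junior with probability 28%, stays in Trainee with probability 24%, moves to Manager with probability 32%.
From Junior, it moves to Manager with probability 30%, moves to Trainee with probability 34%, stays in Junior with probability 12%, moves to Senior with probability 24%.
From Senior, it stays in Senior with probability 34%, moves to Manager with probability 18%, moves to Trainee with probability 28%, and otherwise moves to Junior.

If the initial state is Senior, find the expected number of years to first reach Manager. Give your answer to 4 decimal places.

Let t(s) be the expected number of years to first reach Manager from state s, with t(Manager) = 0. Conditioning on the first year:
t(Trainee) = 1 + 0.24·t(Trainee) + 0.28·t(Junior) + 0.16·t(Senior)
t(Junior) = 1 + 0.34·t(Trainee) + 0.12·t(Junior) + 0.24·t(Senior)
t(Senior) = 1 + 0.28·t(Trainee) + 0.2·t(Junior) + 0.34·t(Senior)
Solving: t(Trainee) = 3.5080, t(Junior) = 3.6091, t(Senior) = 4.0971.
Expected years from Senior to Manager: 4.0971.

4.0971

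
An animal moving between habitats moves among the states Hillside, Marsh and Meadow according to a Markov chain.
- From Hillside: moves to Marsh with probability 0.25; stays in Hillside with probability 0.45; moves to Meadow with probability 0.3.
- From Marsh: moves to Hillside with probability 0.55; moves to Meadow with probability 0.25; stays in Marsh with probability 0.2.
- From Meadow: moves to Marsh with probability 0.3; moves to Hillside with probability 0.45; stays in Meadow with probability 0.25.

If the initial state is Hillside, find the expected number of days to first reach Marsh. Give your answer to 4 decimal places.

3.7838

Let t(s) be the expected number of days to first reach Marsh from state s, with t(Marsh) = 0. Conditioning on the first day:
t(Hillside) = 1 + 0.45·t(Hillside) + 0.3·t(Meadow)
t(Meadow) = 1 + 0.45·t(Hillside) + 0.25·t(Meadow)
Solving: t(Hillside) = 3.7838, t(Meadow) = 3.6036.
Expected days from Hillside to Marsh: 3.7838.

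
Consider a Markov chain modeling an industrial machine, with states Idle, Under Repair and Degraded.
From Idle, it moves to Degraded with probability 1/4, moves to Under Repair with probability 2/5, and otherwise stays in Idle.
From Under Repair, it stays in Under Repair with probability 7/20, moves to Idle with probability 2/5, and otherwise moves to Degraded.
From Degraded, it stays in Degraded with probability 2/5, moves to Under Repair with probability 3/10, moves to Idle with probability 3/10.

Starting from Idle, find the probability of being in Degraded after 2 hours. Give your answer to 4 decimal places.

Sum over the intermediate state after 1 hour:
P = P(Idle→Idle)·P(Idle→Degraded) + P(Idle→Under Repair)·P(Under Repair→Degraded) + P(Idle→Degraded)·P(Degraded→Degraded)
  = 0.35×0.25 + 0.4×0.25 + 0.25×0.4
  = 0.0875 + 0.1000 + 0.1000 = 0.2875

0.2875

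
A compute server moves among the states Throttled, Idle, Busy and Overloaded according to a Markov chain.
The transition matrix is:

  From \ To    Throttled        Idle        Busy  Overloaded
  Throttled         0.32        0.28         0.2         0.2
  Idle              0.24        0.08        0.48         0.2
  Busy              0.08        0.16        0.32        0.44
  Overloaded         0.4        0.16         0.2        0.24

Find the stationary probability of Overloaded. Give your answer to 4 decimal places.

Let the stationary distribution be π with π = πP and π_1 + π_2 + π_3 + π_4 = 1.
π_1 = 0.32·π_1 + 0.24·π_2 + 0.08·π_3 + 0.4·π_4
π_2 = 0.28·π_1 + 0.08·π_2 + 0.16·π_3 + 0.16·π_4
π_3 = 0.2·π_1 + 0.48·π_2 + 0.32·π_3 + 0.2·π_4
Solving with the normalization constraint gives π = (0.2601, 0.1770, 0.2836, 0.2792).
So the stationary probability of Overloaded is 0.2792.

0.2792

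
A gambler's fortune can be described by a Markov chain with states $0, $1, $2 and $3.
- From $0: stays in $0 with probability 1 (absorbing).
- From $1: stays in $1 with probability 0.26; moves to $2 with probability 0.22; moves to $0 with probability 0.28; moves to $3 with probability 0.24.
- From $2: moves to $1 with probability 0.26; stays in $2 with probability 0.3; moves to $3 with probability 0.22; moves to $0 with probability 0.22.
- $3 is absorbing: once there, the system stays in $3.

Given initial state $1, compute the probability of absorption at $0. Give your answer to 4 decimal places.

Let h(s) be the probability of absorption at $0 starting from transient state s. Then h($0) = 1 and h($3) = 0. By first-step analysis:
h($1) = 0.28·1 + 0.26·h($1) + 0.22·h($2) + 0.24·0
h($2) = 0.22·1 + 0.26·h($1) + 0.3·h($2) + 0.22·0
Solving: h($1) = 0.5304, h($2) = 0.5113.
Starting from $1, the probability is 0.5304.

0.5304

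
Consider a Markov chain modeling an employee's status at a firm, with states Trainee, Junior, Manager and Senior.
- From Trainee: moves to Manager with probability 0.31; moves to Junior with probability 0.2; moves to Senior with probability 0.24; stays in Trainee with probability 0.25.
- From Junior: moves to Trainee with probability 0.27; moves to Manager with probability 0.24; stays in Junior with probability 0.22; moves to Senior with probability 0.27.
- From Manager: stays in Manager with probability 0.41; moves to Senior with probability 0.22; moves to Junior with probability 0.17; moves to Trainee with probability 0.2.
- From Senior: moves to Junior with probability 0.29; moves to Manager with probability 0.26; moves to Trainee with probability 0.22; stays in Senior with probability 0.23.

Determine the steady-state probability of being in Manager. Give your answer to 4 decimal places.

Let the stationary distribution be π with π = πP and π_1 + π_2 + π_3 + π_4 = 1.
π_1 = 0.25·π_1 + 0.27·π_2 + 0.2·π_3 + 0.22·π_4
π_2 = 0.2·π_1 + 0.22·π_2 + 0.17·π_3 + 0.29·π_4
π_3 = 0.31·π_1 + 0.24·π_2 + 0.41·π_3 + 0.26·π_4
Solving with the normalization constraint gives π = (0.2315, 0.2163, 0.3144, 0.2378).
So the stationary probability of Manager is 0.3144.

0.3144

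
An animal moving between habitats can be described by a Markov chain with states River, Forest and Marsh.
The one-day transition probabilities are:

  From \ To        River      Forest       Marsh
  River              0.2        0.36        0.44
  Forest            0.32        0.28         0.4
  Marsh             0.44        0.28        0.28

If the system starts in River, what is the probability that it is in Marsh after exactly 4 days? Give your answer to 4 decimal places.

0.3683

Propagate the distribution vector 4 days from River.
After 0 days: (1.0000, 0.0000, 0.0000)
After 1 day: (0.2000, 0.3600, 0.4400)
After 2 days: (0.3488, 0.2960, 0.3552)
After 3 days: (0.3208, 0.3079, 0.3713)
After 4 days: (0.3261, 0.3057, 0.3683)
P(in Marsh after 4 days) = 0.3683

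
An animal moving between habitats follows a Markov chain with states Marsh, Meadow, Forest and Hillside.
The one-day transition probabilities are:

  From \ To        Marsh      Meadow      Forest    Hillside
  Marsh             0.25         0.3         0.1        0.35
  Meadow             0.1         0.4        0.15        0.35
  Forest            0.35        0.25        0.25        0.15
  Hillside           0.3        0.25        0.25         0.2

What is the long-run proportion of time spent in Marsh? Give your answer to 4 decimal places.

0.2358

Let the stationary distribution be π with π = πP and π_1 + π_2 + π_3 + π_4 = 1.
π_1 = 0.25·π_1 + 0.1·π_2 + 0.35·π_3 + 0.3·π_4
π_2 = 0.3·π_1 + 0.4·π_2 + 0.25·π_3 + 0.25·π_4
π_3 = 0.1·π_1 + 0.15·π_2 + 0.25·π_3 + 0.25·π_4
Solving with the normalization constraint gives π = (0.2358, 0.3080, 0.1838, 0.2724).
So the stationary probability of Marsh is 0.2358.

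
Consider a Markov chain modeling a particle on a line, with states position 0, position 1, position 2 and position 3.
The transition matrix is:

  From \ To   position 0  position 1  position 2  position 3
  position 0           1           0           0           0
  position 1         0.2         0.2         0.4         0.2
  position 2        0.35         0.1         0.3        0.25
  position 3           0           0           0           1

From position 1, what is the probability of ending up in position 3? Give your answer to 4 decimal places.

Let h(s) be the probability of absorption at position 3 starting from transient state s. Then h(position 3) = 1 and h(position 0) = 0. By first-step analysis:
h(position 1) = 0.2·0 + 0.2·h(position 1) + 0.4·h(position 2) + 0.2·1
h(position 2) = 0.35·0 + 0.1·h(position 1) + 0.3·h(position 2) + 0.25·1
Solving: h(position 1) = 0.4615, h(position 2) = 0.4231.
Starting from position 1, the probability is 0.4615.

0.4615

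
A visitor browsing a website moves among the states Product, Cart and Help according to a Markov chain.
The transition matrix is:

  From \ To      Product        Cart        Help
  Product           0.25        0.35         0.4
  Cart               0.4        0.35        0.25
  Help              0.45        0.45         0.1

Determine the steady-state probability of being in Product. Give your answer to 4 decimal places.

0.3593

Let the stationary distribution be π with π = πP and π_1 + π_2 + π_3 = 1.
π_1 = 0.25·π_1 + 0.4·π_2 + 0.45·π_3
π_2 = 0.35·π_1 + 0.35·π_2 + 0.45·π_3
Solving with the normalization constraint gives π = (0.3593, 0.3764, 0.2643).
So the stationary probability of Product is 0.3593.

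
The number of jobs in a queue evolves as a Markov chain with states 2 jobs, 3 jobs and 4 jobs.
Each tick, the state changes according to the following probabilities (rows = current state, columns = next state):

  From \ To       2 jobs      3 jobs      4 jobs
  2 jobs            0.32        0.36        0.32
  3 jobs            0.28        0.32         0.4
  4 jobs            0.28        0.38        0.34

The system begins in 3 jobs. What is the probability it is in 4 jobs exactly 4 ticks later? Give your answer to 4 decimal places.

Propagate the distribution vector 4 ticks from 3 jobs.
After 0 ticks: (0.0000, 1.0000, 0.0000)
After 1 tick: (0.2800, 0.3200, 0.4000)
After 2 ticks: (0.2912, 0.3552, 0.3536)
After 3 ticks: (0.2916, 0.3529, 0.3555)
After 4 ticks: (0.2917, 0.3530, 0.3553)
P(in 4 jobs after 4 ticks) = 0.3553

0.3553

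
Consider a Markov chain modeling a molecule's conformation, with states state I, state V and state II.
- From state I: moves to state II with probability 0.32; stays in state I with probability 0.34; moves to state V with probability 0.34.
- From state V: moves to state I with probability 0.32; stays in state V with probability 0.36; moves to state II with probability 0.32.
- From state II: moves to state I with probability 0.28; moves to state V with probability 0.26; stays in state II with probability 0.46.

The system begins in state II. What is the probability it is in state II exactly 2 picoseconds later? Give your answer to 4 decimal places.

0.3844

Sum over the intermediate state after 1 picosecond:
P = P(state II→state I)·P(state I→state II) + P(state II→state V)·P(state V→state II) + P(state II→state II)·P(state II→state II)
  = 0.28×0.32 + 0.26×0.32 + 0.46×0.46
  = 0.0896 + 0.0832 + 0.2116 = 0.3844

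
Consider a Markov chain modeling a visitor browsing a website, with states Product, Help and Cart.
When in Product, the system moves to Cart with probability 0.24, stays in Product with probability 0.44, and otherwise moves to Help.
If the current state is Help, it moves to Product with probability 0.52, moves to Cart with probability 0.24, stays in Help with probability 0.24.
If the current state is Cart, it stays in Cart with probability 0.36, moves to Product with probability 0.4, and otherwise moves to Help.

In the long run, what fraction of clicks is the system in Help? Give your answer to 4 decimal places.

0.2761

Let the stationary distribution be π with π = πP and π_1 + π_2 + π_3 = 1.
π_1 = 0.44·π_1 + 0.52·π_2 + 0.4·π_3
π_2 = 0.32·π_1 + 0.24·π_2 + 0.24·π_3
Solving with the normalization constraint gives π = (0.4512, 0.2761, 0.2727).
So the stationary probability of Help is 0.2761.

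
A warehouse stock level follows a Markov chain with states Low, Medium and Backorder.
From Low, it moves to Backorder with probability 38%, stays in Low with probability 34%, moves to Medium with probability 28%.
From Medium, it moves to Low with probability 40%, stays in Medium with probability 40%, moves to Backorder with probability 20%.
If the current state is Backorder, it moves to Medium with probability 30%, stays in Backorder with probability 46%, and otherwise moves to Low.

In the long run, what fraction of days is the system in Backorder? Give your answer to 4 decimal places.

0.3492

Let the stationary distribution be π with π = πP and π_1 + π_2 + π_3 = 1.
π_1 = 0.34·π_1 + 0.4·π_2 + 0.24·π_3
π_2 = 0.28·π_1 + 0.4·π_2 + 0.3·π_3
Solving with the normalization constraint gives π = (0.3246, 0.3261, 0.3492).
So the stationary probability of Backorder is 0.3492.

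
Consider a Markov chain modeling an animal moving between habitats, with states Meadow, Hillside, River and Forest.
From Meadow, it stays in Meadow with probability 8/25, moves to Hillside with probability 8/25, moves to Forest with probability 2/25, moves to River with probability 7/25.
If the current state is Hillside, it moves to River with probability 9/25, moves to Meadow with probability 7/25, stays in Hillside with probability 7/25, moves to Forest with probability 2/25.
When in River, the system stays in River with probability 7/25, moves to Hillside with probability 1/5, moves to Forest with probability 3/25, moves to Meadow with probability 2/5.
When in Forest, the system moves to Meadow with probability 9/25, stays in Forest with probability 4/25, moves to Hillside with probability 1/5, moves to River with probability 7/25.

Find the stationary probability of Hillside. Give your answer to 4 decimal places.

Let the stationary distribution be π with π = πP and π_1 + π_2 + π_3 + π_4 = 1.
π_1 = 0.32·π_1 + 0.28·π_2 + 0.4·π_3 + 0.36·π_4
π_2 = 0.32·π_1 + 0.28·π_2 + 0.2·π_3 + 0.2·π_4
π_3 = 0.28·π_1 + 0.36·π_2 + 0.28·π_3 + 0.28·π_4
Solving with the normalization constraint gives π = (0.3376, 0.2614, 0.3009, 0.1000).
So the stationary probability of Hillside is 0.2614.

0.2614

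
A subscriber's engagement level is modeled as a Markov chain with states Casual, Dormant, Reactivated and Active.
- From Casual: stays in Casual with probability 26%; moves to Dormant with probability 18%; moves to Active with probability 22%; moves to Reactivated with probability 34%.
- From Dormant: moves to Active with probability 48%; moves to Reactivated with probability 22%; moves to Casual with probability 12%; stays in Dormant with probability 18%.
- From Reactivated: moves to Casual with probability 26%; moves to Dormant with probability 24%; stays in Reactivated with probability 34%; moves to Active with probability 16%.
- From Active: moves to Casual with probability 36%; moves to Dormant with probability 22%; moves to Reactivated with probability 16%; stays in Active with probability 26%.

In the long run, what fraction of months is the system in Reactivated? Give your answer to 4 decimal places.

0.2669

Let the stationary distribution be π with π = πP and π_1 + π_2 + π_3 + π_4 = 1.
π_1 = 0.26·π_1 + 0.12·π_2 + 0.26·π_3 + 0.36·π_4
π_2 = 0.18·π_1 + 0.18·π_2 + 0.24·π_3 + 0.22·π_4
π_3 = 0.34·π_1 + 0.22·π_2 + 0.34·π_3 + 0.16·π_4
Solving with the normalization constraint gives π = (0.2579, 0.2068, 0.2669, 0.2685).
So the stationary probability of Reactivated is 0.2669.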